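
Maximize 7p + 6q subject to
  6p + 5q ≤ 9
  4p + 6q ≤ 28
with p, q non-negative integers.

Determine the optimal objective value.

The continuous relaxation peaks at (0, 1.8) with value 10.80; rounding to a feasible lattice point costs some objective.
(p,q)=(1,0): 6·1+5·0=6≤9, 4·1+6·0=4≤28, objective 7.
(p,q)=(0,1): 6·0+5·1=5≤9, 4·0+6·1=6≤28, objective 6.
(p,q)=(0,0): 6·0+5·0=0≤9, 4·0+6·0=0≤28, objective 0.
Maximum is 7 at (p,q)=(1,0).

7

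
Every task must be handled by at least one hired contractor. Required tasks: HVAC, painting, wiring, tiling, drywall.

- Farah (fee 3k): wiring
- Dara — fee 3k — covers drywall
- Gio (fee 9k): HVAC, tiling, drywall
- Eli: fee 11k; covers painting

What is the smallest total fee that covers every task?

23

Choose Farah, Gio, and Eli: together they cover HVAC, painting, wiring, tiling, drywall — every task.
Total fee: 3 + 9 + 11 = 23.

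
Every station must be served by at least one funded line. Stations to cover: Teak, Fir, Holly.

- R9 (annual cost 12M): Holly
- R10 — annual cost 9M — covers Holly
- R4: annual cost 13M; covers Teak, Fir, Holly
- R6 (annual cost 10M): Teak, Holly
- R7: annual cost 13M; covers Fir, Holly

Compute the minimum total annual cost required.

13

R4 alone covers Teak, Fir, Holly — every station.
Total annual cost: 13.
No cover costs less than 13.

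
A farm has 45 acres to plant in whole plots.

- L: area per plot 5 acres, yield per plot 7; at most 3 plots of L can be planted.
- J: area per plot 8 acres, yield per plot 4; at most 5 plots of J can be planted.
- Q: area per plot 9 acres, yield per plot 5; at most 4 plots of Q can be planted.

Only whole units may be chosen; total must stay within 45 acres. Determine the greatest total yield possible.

36

L has the best ratio (7/5); taking only L gives at most 3×7 = 21 (stopped by the supply cap of 3).
Mixing does better — 3×L and 3×Q: area 42 ≤ 45, yield 3·7 + 3·5 = 36.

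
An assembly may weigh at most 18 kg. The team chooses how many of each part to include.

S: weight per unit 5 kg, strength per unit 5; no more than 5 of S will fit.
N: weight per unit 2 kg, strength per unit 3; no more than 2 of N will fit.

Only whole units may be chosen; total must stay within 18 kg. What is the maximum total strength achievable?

N has the best ratio (3/2); taking only N gives at most 2×3 = 6 (stopped by the supply cap of 2).
Mixing does better — 3×S and 1×N: weight 17 ≤ 18, strength 3·5 + 1·3 = 18.

18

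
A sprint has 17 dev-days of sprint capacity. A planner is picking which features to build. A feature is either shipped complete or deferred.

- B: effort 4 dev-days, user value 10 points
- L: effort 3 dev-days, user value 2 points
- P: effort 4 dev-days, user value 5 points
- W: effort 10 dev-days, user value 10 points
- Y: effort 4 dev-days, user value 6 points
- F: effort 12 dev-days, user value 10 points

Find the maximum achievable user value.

23

B + L + W: effort 4 + 3 + 10 = 17 ≤ 17, user value 10 + 2 + 10 = 22.
B + L + P + Y: effort 4 + 3 + 4 + 4 = 15 ≤ 17, user value 10 + 2 + 5 + 6 = 23.
B + P + Y: effort 4 + 4 + 4 = 12 ≤ 17, user value 10 + 5 + 6 = 21.
Best is B, L, P, and Y with total user value 23.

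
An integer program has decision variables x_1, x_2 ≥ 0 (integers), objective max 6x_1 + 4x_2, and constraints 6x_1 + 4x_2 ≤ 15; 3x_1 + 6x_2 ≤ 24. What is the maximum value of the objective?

14

Relaxing integrality, the LP optimum is 15.00 at (x_1,x_2) = (2.5, 0), which is not an integer point.
(x_1,x_2)=(1,2): 6·1+4·2=14≤15, 3·1+6·2=15≤24, objective 14.
(x_1,x_2)=(0,3): 6·0+4·3=12≤15, 3·0+6·3=18≤24, objective 12.
The best lattice point is (1,2), giving 14.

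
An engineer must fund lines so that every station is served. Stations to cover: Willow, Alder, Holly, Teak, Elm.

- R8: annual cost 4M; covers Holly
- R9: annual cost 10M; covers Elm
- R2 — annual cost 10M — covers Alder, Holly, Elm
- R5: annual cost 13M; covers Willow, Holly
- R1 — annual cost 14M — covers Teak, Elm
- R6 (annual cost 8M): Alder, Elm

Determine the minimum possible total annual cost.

The greedy cost-per-new-station heuristic would pick R2, R5, and R1 for 37, but a cheaper cover exists.
Choose R5, R1, and R6: together they cover Willow, Alder, Holly, Teak, Elm — every station.
Total annual cost: 13 + 14 + 8 = 35.
No cover costs less than 35.

35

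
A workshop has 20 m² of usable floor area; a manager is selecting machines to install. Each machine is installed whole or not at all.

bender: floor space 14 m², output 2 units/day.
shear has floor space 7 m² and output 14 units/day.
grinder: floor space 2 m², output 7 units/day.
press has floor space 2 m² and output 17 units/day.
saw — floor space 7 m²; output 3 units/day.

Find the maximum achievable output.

41

Allowing fractional choices, the relaxed optimum would be about 41.3, but machines are indivisible.
shear + press + saw: floor space 7 + 2 + 7 = 16 ≤ 20, output 14 + 17 + 3 = 34.
shear + grinder + press + saw: floor space 7 + 2 + 2 + 7 = 18 ≤ 20, output 14 + 7 + 17 + 3 = 41.
shear + grinder + press: floor space 7 + 2 + 2 = 11 ≤ 20, output 14 + 7 + 17 = 38.
Best is shear, grinder, press, and saw with total output 41.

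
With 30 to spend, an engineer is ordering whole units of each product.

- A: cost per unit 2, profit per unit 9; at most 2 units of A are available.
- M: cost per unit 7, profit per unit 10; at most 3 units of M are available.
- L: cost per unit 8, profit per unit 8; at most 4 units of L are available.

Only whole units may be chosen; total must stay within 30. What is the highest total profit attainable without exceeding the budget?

2×A, 2×M, and 1×L: cost 26 ≤ 30, profit 2·9 + 2·10 + 1·8 = 46.
2×A and 3×M: cost 25 ≤ 30, profit 2·9 + 3·10 = 48.
Best is 48.

48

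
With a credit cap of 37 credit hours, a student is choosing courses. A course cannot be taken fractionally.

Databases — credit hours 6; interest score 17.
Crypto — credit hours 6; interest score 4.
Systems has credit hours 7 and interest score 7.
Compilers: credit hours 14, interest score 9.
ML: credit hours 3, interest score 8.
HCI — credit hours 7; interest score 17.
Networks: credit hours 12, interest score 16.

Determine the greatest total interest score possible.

65

This is a 0-1 knapsack instance.
Allowing fractional choices, the relaxed optimum would be about 66.3, but courses are indivisible.
Databases + Systems + ML + HCI + Networks: credit hours 6 + 7 + 3 + 7 + 12 = 35 ≤ 37, interest score 17 + 7 + 8 + 17 + 16 = 65.
Databases + ML + HCI + Networks: credit hours 6 + 3 + 7 + 12 = 28 ≤ 37, interest score 17 + 8 + 17 + 16 = 58.
Databases + Crypto + ML + HCI + Networks: credit hours 6 + 6 + 3 + 7 + 12 = 34 ≤ 37, interest score 17 + 4 + 8 + 17 + 16 = 62.
Best is Databases, Systems, ML, HCI, and Networks with total interest score 65.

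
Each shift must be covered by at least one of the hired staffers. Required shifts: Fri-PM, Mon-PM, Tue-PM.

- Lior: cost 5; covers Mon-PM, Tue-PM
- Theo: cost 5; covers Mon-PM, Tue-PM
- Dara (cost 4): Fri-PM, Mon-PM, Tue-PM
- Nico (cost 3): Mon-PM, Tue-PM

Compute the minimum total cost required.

4

Dara alone covers Fri-PM, Mon-PM, Tue-PM — every shift.
Total cost: 4.
No cover costs less than 4.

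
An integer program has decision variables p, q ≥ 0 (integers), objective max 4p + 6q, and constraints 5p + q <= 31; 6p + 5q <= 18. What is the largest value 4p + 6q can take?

18

(p,q)=(0,3) is feasible, giving 18.
(p,q)=(1,2) is feasible, giving 16.
(p,q)=(0,2) is feasible, giving 12.
Maximum is 18 at (p,q)=(0,3).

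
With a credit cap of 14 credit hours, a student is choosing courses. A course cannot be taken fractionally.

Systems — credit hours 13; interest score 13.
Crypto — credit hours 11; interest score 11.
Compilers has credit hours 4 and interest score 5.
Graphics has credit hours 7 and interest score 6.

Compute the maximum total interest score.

13

This is a 0-1 knapsack instance.
Allowing fractional choices, the relaxed optimum would be about 15.0, but courses are indivisible.
Crypto: credit hours 11 ≤ 14, interest score 11.
Systems: credit hours 13 ≤ 14, interest score 13.
Best is Systems with total interest score 13.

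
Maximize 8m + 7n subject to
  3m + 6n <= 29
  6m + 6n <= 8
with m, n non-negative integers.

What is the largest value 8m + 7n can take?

Relaxing integrality, the LP optimum is 10.67 at (m,n) = (1.33, 0), which is not an integer point.
(m,n)=(1,0): 3·1+6·0=3≤29, 6·1+6·0=6≤8, objective 8.
(m,n)=(0,1): 3·0+6·1=6≤29, 6·0+6·1=6≤8, objective 7.
(m,n)=(0,0): 3·0+6·0=0≤29, 6·0+6·0=0≤8, objective 0.
Maximum is 8 at (m,n)=(1,0).

8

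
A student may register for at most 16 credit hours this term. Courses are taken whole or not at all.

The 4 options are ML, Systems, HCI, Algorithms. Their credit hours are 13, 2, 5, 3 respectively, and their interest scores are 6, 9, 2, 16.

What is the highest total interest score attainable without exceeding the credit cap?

27

Allowing fractional choices, the relaxed optimum would be about 30.1, but courses are indivisible.
ML + Algorithms: credit hours 13 + 3 = 16 ≤ 16, interest score 6 + 16 = 22.
Systems + HCI + Algorithms: credit hours 2 + 5 + 3 = 10 ≤ 16, interest score 9 + 2 + 16 = 27.
Systems + Algorithms: credit hours 2 + 3 = 5 ≤ 16, interest score 9 + 16 = 25.
Best is Systems, HCI, and Algorithms with total interest score 27.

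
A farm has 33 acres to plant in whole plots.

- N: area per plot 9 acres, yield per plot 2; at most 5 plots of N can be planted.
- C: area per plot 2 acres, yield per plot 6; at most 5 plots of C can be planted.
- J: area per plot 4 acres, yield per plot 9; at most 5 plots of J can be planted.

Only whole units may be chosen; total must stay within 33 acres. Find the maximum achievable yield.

This is a bounded integer knapsack.
C has the best ratio (6/2); taking only C gives at most 5×6 = 30 (stopped by the supply cap of 5).
Mixing does better — 5×C and 5×J: area 30 ≤ 33, yield 5·6 + 5·9 = 75.

75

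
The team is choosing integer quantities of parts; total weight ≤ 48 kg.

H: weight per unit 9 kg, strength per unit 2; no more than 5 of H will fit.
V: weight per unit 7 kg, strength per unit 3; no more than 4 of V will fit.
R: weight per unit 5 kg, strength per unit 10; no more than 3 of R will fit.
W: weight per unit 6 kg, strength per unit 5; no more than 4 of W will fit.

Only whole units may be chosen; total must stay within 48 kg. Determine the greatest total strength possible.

This is a bounded integer knapsack.
1×V, 3×R, and 4×W: weight 46 ≤ 48, strength 1·3 + 3·10 + 4·5 = 53.
1×H, 3×R, and 4×W: weight 48 ≤ 48, strength 1·2 + 3·10 + 4·5 = 52.
Best is 53.

53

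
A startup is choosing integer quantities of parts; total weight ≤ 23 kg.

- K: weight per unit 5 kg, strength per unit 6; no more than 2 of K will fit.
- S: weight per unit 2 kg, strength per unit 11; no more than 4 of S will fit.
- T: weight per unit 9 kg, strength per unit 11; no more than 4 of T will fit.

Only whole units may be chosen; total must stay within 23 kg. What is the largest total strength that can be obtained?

61

1×K, 4×S, and 1×T: weight 22 ≤ 23, strength 1·6 + 4·11 + 1·11 = 61.
2×K and 4×S: weight 18 ≤ 23, strength 2·6 + 4·11 = 56.
Best is 61.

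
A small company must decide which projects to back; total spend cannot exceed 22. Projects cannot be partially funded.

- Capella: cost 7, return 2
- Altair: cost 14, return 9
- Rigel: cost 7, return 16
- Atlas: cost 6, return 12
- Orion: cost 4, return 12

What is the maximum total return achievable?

This is a 0-1 knapsack instance.
Rigel + Atlas + Orion: cost 7 + 6 + 4 = 17 ≤ 22, return 16 + 12 + 12 = 40.
Capella + Rigel + Orion: cost 7 + 7 + 4 = 18 ≤ 22, return 2 + 16 + 12 = 30.
Best is Rigel, Atlas, and Orion with total return 40.

40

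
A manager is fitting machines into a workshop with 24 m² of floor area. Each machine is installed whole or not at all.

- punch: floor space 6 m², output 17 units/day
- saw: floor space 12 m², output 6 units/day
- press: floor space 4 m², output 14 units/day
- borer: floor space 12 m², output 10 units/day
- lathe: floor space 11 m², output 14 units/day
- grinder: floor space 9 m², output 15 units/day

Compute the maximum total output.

This is a 0-1 knapsack instance.
Take punch, press, and grinder: floor space 6 + 4 + 9 = 19 ≤ 24, output 17 + 14 + 15 = 46.
No other feasible combination does better.

46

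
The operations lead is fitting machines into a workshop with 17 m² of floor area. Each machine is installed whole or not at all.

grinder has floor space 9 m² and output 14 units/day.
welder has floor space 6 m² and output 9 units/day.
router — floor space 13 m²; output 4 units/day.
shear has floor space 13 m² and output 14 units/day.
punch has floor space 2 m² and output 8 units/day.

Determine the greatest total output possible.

grinder + welder: floor space 9 + 6 = 15 ≤ 17, output 14 + 9 = 23.
grinder + welder + punch: floor space 9 + 6 + 2 = 17 ≤ 17, output 14 + 9 + 8 = 31.
Best is grinder, welder, and punch with total output 31.

31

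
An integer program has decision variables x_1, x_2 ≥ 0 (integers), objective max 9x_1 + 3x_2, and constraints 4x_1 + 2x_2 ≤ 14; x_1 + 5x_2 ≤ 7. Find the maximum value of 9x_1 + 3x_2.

27

Relaxing integrality, the LP optimum is 31.50 at (x_1,x_2) = (3.5, 0), which is not an integer point.
(x_1,x_2)=(3,0): 4·3+2·0=12≤14, 1·3+5·0=3≤7, objective 27.
(x_1,x_2)=(2,1): 4·2+2·1=10≤14, 1·2+5·1=7≤7, objective 21.
Maximum is 27 at (x_1,x_2)=(3,0).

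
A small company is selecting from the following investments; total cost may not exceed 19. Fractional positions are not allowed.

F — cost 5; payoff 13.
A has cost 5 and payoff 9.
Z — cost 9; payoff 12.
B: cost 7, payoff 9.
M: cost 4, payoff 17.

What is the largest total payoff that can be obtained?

Take F, Z, and M: cost 5 + 9 + 4 = 18 ≤ 19, payoff 13 + 12 + 17 = 42.
No other feasible combination does better.

42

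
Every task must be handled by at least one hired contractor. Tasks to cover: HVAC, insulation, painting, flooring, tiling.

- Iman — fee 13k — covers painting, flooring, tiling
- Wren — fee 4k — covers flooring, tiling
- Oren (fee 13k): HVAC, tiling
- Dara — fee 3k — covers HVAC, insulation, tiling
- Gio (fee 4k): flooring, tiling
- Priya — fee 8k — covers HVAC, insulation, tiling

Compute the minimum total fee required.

The greedy cost-per-new-task heuristic would pick Dara, Wren, and Iman for 20, but a cheaper cover exists.
Choose Iman and Dara: together they cover HVAC, insulation, painting, flooring, tiling — every task.
Total fee: 13 + 3 = 16.
No cover costs less than 16.

16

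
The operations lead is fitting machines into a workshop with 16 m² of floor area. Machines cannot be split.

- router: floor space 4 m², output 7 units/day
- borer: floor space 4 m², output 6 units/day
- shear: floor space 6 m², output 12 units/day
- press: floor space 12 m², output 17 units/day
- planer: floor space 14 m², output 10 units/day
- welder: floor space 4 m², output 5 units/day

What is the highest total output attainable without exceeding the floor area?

Treat it as a binary knapsack problem.
router + shear + welder: floor space 4 + 6 + 4 = 14 ≤ 16, output 7 + 12 + 5 = 24.
router + borer + shear: floor space 4 + 4 + 6 = 14 ≤ 16, output 7 + 6 + 12 = 25.
Best is router, borer, and shear with total output 25.

25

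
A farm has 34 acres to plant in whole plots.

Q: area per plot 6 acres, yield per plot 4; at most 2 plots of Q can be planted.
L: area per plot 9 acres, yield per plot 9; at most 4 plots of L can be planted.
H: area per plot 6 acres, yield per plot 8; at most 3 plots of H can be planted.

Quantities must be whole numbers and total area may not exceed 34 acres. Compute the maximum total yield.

37

This is a bounded integer knapsack.
H has the best ratio (8/6); taking only H gives at most 3×8 = 24 (stopped by the supply cap of 3).
Mixing does better — 1×Q, 1×L, and 3×H: area 33 ≤ 34, yield 1·4 + 1·9 + 3·8 = 37.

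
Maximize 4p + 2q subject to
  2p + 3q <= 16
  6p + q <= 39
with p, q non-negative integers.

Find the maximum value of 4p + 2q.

26

(p,q)=(6,1) is feasible, giving 26.
(p,q)=(6,0) is feasible, giving 24.
The best lattice point is (6,1), giving 26.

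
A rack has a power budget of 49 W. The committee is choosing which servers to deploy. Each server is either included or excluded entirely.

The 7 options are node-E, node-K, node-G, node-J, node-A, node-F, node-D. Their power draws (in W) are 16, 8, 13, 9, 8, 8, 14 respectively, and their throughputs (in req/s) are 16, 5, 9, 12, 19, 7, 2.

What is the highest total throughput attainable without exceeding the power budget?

59

Allowing fractional choices, the relaxed optimum would be about 59.5, but servers are indivisible.
node-E + node-J + node-A + node-F: power draw 16 + 9 + 8 + 8 = 41 ≤ 49, throughput 16 + 12 + 19 + 7 = 54.
node-E + node-G + node-J + node-A: power draw 16 + 13 + 9 + 8 = 46 ≤ 49, throughput 16 + 9 + 12 + 19 = 56.
node-E + node-K + node-J + node-A + node-F: power draw 16 + 8 + 9 + 8 + 8 = 49 ≤ 49, throughput 16 + 5 + 12 + 19 + 7 = 59.
Best is node-E, node-K, node-J, node-A, and node-F with total throughput 59.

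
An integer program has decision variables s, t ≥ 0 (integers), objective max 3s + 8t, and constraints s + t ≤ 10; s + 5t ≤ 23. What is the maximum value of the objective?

(s,t)=(7,3): 1·7+1·3=10≤10, 1·7+5·3=22≤23, objective 45.
(s,t)=(6,3): 1·6+1·3=9≤10, 1·6+5·3=21≤23, objective 42.
(s,t)=(8,2): 1·8+1·2=10≤10, 1·8+5·2=18≤23, objective 40.
(s,t)=(5,3): 1·5+1·3=8≤10, 1·5+5·3=20≤23, objective 39.
Maximum is 45 at (s,t)=(7,3).

45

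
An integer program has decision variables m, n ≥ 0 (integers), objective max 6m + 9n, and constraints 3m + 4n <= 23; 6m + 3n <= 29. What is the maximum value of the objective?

(m,n)=(1,5) is feasible, giving 51.
(m,n)=(2,4) is feasible, giving 48.
(m,n)=(0,5) is feasible, giving 45.
(m,n)=(1,4) is feasible, giving 42.
Maximum is 51 at (m,n)=(1,5).

51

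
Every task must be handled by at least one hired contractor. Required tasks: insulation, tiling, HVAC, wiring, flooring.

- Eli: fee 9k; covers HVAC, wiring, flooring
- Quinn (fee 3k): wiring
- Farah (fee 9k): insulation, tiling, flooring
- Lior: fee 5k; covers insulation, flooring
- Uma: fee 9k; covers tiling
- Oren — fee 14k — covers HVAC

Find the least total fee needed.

18

This is a weighted set-cover instance.
The greedy cost-per-new-task heuristic would pick Lior, Quinn, Eli, and Farah for 26, but a cheaper cover exists.
Choose Eli and Farah: together they cover insulation, tiling, HVAC, wiring, flooring — every task.
Total fee: 9 + 9 = 18.
No cover costs less than 18.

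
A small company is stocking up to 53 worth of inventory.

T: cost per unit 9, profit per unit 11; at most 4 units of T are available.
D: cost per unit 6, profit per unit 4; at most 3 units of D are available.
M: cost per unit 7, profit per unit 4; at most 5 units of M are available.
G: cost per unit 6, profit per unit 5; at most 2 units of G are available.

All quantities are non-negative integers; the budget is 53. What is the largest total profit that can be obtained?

This is a bounded integer knapsack.
4×T and 2×G: cost 48 ≤ 53, profit 4·11 + 2·5 = 54.
4×T, 1×M, and 1×G: cost 49 ≤ 53, profit 4·11 + 1·4 + 1·5 = 53.
Best is 54.

54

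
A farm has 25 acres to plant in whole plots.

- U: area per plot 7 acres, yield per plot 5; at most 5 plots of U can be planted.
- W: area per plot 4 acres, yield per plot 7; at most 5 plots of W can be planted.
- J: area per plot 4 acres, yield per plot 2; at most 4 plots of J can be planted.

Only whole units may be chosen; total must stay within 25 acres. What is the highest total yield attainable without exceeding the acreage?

W has the best ratio (7/4); taking only W gives at most 5×7 = 35 (stopped by the supply cap of 5).
Mixing does better — 5×W and 1×J: area 24 ≤ 25, yield 5·7 + 1·2 = 37.

37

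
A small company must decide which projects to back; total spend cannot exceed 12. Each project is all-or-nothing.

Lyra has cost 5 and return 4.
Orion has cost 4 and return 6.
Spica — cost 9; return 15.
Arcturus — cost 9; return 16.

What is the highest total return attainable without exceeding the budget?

16

Treat it as a binary knapsack problem.
Take Arcturus: cost 9 ≤ 12, return 16.
No other feasible combination does better.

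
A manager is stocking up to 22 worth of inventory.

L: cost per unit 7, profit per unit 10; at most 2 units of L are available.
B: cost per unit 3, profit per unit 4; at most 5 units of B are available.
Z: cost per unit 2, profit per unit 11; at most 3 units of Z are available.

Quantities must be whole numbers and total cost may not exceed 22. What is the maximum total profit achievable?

55

5×B and 3×Z: cost 21 ≤ 22, profit 5·4 + 3·11 = 53.
1×L, 3×B, and 3×Z: cost 22 ≤ 22, profit 1·10 + 3·4 + 3·11 = 55.
Best is 55.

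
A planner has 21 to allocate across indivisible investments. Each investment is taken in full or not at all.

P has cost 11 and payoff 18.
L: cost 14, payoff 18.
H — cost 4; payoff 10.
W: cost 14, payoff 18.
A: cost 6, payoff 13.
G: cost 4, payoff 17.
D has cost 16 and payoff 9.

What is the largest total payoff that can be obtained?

Treat it as a binary knapsack problem.
P + A + G: cost 11 + 6 + 4 = 21 ≤ 21, payoff 18 + 13 + 17 = 48.
P + H + G: cost 11 + 4 + 4 = 19 ≤ 21, payoff 18 + 10 + 17 = 45.
Best is P, A, and G with total payoff 48.

48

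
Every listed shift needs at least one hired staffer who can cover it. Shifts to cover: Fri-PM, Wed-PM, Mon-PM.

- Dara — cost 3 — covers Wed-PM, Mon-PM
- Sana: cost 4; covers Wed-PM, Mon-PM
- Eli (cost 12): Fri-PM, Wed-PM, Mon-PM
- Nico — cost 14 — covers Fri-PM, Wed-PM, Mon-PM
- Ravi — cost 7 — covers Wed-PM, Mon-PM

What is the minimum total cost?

The greedy cost-per-new-shift heuristic would pick Dara and Eli for 15, but a cheaper cover exists.
Eli alone covers Fri-PM, Wed-PM, Mon-PM — every shift.
Total cost: 12.
No cover costs less than 12.

12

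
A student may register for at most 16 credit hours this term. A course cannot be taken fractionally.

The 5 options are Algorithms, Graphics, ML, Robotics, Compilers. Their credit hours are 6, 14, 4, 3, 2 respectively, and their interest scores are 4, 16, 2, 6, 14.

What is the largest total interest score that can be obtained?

Allowing fractional choices, the relaxed optimum would be about 32.6, but courses are indivisible.
Algorithms + ML + Robotics + Compilers: credit hours 6 + 4 + 3 + 2 = 15 ≤ 16, interest score 4 + 2 + 6 + 14 = 26.
Algorithms + Robotics + Compilers: credit hours 6 + 3 + 2 = 11 ≤ 16, interest score 4 + 6 + 14 = 24.
Graphics + Compilers: credit hours 14 + 2 = 16 ≤ 16, interest score 16 + 14 = 30.
Best is Graphics and Compilers with total interest score 30.

30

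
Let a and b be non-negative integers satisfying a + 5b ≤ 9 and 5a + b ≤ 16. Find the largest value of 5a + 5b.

(a,b)=(3,1): 1·3+5·1=8≤9, 5·3+1·1=16≤16, objective 20.
(a,b)=(2,1): 1·2+5·1=7≤9, 5·2+1·1=11≤16, objective 15.
(a,b)=(3,0): 1·3+5·0=3≤9, 5·3+1·0=15≤16, objective 15.
Maximum is 20 at (a,b)=(3,1).

20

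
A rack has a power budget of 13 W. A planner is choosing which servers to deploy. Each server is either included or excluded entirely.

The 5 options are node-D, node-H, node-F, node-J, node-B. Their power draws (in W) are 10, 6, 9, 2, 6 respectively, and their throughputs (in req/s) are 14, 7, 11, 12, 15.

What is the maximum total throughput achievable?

27

Allowing fractional choices, the relaxed optimum would be about 34.0, but servers are indivisible.
node-D + node-J: power draw 10 + 2 = 12 ≤ 13, throughput 14 + 12 = 26.
node-J + node-B: power draw 2 + 6 = 8 ≤ 13, throughput 12 + 15 = 27.
node-F + node-J: power draw 9 + 2 = 11 ≤ 13, throughput 11 + 12 = 23.
Best is node-J and node-B with total throughput 27.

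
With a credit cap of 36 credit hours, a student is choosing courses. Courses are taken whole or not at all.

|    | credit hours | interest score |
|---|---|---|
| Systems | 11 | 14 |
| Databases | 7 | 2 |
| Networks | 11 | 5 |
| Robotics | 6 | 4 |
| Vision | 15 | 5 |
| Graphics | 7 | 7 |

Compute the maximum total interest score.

30

Allowing fractional choices, the relaxed optimum would be about 30.3, but courses are indivisible.
Systems + Networks + Robotics + Graphics: credit hours 11 + 11 + 6 + 7 = 35 ≤ 36, interest score 14 + 5 + 4 + 7 = 30.
Systems + Databases + Robotics + Graphics: credit hours 11 + 7 + 6 + 7 = 31 ≤ 36, interest score 14 + 2 + 4 + 7 = 27.
Systems + Databases + Networks + Graphics: credit hours 11 + 7 + 11 + 7 = 36 ≤ 36, interest score 14 + 2 + 5 + 7 = 28.
Best is Systems, Networks, Robotics, and Graphics with total interest score 30.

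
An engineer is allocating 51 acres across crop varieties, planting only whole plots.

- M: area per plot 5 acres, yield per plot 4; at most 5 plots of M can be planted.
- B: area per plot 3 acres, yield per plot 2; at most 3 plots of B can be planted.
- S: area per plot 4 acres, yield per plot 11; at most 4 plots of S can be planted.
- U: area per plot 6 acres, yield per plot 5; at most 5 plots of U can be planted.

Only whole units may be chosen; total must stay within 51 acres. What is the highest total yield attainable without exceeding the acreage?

73

This is a bounded integer knapsack.
1×M, 4×S, and 5×U: area 51 ≤ 51, yield 1·4 + 4·11 + 5·5 = 73.
1×M, 2×B, 4×S, and 4×U: area 51 ≤ 51, yield 1·4 + 2·2 + 4·11 + 4·5 = 72.
Best is 73.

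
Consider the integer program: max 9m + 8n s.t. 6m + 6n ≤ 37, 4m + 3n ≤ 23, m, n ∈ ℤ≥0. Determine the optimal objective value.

(m,n)=(5,1) is feasible, giving 53.
(m,n)=(4,2) is feasible, giving 52.
Maximum is 53 at (m,n)=(5,1).

53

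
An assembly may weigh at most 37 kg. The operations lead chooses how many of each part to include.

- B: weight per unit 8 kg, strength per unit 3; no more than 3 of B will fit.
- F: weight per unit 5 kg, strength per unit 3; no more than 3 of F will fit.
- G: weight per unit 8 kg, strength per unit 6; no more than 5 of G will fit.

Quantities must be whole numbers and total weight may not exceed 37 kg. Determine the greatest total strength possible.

4×G: weight 32 ≤ 37, strength 4·6 = 24.
1×F and 4×G: weight 37 ≤ 37, strength 1·3 + 4·6 = 27.
Best is 27.

27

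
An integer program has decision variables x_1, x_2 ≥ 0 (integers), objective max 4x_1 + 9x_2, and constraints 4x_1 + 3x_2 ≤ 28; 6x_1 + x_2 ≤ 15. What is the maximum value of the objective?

The continuous relaxation peaks at (0, 9.33) with value 84.00; rounding to a feasible lattice point costs some objective.
(x_1,x_2)=(0,9) is feasible, giving 81.
(x_1,x_2)=(1,8) is feasible, giving 76.
The best lattice point is (0,9), giving 81.

81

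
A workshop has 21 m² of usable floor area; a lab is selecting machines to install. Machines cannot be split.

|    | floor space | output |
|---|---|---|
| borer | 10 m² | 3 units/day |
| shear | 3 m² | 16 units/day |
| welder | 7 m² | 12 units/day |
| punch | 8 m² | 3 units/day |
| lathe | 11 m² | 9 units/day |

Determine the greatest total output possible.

37

This is a 0-1 knapsack instance.
shear + welder + punch: floor space 3 + 7 + 8 = 18 ≤ 21, output 16 + 12 + 3 = 31.
borer + shear + welder: floor space 10 + 3 + 7 = 20 ≤ 21, output 3 + 16 + 12 = 31.
shear + welder + lathe: floor space 3 + 7 + 11 = 21 ≤ 21, output 16 + 12 + 9 = 37.
Best is shear, welder, and lathe with total output 37.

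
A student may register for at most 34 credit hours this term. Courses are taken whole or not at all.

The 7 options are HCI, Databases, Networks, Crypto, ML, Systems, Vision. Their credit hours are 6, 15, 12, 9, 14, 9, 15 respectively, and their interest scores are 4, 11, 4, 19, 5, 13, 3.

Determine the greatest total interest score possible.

43

Allowing fractional choices, the relaxed optimum would be about 43.7, but courses are indivisible.
Databases + Crypto + Systems: credit hours 15 + 9 + 9 = 33 ≤ 34, interest score 11 + 19 + 13 = 43.
Crypto + ML + Systems: credit hours 9 + 14 + 9 = 32 ≤ 34, interest score 19 + 5 + 13 = 37.
Best is Databases, Crypto, and Systems with total interest score 43.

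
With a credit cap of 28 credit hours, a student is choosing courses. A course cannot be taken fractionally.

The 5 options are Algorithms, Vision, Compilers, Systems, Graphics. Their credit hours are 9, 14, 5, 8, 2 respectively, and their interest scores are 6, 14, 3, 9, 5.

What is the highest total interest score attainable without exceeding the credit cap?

This is a 0-1 knapsack instance.
Allowing fractional choices, the relaxed optimum would be about 30.7, but courses are indivisible.
Vision + Compilers + Systems: credit hours 14 + 5 + 8 = 27 ≤ 28, interest score 14 + 3 + 9 = 26.
Algorithms + Vision + Graphics: credit hours 9 + 14 + 2 = 25 ≤ 28, interest score 6 + 14 + 5 = 25.
Vision + Systems + Graphics: credit hours 14 + 8 + 2 = 24 ≤ 28, interest score 14 + 9 + 5 = 28.
Best is Vision, Systems, and Graphics with total interest score 28.

28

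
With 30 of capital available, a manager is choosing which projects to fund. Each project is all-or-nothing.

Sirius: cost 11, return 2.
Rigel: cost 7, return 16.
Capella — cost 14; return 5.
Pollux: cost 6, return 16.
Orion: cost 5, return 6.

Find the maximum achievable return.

40

Allowing fractional choices, the relaxed optimum would be about 42.3, but projects are indivisible.
Sirius + Rigel + Pollux + Orion: cost 11 + 7 + 6 + 5 = 29 ≤ 30, return 2 + 16 + 16 + 6 = 40.
Rigel + Pollux + Orion: cost 7 + 6 + 5 = 18 ≤ 30, return 16 + 16 + 6 = 38.
Rigel + Capella + Pollux: cost 7 + 14 + 6 = 27 ≤ 30, return 16 + 5 + 16 = 37.
Best is Sirius, Rigel, Pollux, and Orion with total return 40.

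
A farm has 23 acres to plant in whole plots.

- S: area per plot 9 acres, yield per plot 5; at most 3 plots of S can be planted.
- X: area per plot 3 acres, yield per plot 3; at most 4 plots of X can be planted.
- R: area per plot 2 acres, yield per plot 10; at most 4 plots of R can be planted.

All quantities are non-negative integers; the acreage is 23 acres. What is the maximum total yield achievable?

1×S, 2×X, and 4×R: area 23 ≤ 23, yield 1·5 + 2·3 + 4·10 = 51.
4×X and 4×R: area 20 ≤ 23, yield 4·3 + 4·10 = 52.
Best is 52.

52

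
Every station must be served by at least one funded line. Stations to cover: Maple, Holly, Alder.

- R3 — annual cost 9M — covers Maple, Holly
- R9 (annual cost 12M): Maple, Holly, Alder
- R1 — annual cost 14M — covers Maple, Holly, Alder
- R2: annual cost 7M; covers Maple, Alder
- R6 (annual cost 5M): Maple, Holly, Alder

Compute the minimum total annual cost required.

5

R6 alone covers Maple, Holly, Alder — every station.
Total annual cost: 5.
No cover costs less than 5.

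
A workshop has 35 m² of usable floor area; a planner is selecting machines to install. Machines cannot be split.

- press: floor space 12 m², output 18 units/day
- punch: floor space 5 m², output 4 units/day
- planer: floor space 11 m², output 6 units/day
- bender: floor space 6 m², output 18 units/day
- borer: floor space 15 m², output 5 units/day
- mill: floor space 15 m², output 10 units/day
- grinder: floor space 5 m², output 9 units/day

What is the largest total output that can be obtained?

Allowing fractional choices, the relaxed optimum would be about 53.7, but machines are indivisible.
press + bender + mill: floor space 12 + 6 + 15 = 33 ≤ 35, output 18 + 18 + 10 = 46.
press + punch + bender + grinder: floor space 12 + 5 + 6 + 5 = 28 ≤ 35, output 18 + 4 + 18 + 9 = 49.
press + planer + bender + grinder: floor space 12 + 11 + 6 + 5 = 34 ≤ 35, output 18 + 6 + 18 + 9 = 51.
Best is press, planer, bender, and grinder with total output 51.

51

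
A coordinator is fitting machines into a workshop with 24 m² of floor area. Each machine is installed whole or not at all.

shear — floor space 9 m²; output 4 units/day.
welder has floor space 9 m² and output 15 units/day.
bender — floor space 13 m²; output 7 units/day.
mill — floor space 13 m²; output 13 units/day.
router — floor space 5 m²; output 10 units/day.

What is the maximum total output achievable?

Treat it as a binary knapsack problem.
shear + welder + router: floor space 9 + 9 + 5 = 23 ≤ 24, output 4 + 15 + 10 = 29.
welder + mill: floor space 9 + 13 = 22 ≤ 24, output 15 + 13 = 28.
welder + router: floor space 9 + 5 = 14 ≤ 24, output 15 + 10 = 25.
Best is shear, welder, and router with total output 29.

29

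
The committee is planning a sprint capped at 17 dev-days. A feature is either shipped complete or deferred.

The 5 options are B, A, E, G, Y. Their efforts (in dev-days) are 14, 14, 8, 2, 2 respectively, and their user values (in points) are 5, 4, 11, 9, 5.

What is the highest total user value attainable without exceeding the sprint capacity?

This is a 0-1 knapsack instance.
Take E, G, and Y: effort 8 + 2 + 2 = 12 ≤ 17, user value 11 + 9 + 5 = 25.
No other feasible combination does better.

25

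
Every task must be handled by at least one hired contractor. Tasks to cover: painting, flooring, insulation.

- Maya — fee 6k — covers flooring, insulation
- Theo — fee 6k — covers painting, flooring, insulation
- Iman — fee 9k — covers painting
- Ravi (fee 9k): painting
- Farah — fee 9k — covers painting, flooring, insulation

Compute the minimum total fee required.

This is an integer covering problem.
Theo alone covers painting, flooring, insulation — every task.
Total fee: 6.
No cover costs less than 6.

6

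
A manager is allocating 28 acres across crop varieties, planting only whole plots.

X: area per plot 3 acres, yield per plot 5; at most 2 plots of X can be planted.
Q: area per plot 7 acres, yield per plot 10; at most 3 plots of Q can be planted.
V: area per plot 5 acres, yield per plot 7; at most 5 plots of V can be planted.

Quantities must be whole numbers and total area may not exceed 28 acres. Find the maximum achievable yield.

41

Take 2×X, 1×Q, and 3×V: area 28 ≤ 28, yield 2·5 + 1·10 + 3·7 = 41.
X has the best ratio (5/3) and is taken to its limit of 2; remaining capacity is filled optimally with the others.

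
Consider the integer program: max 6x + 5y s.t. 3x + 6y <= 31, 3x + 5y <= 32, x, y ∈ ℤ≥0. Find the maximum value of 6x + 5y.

60

(x,y)=(10,0): 3·10+6·0=30≤31, 3·10+5·0=30≤32, objective 60.
(x,y)=(9,0): 3·9+6·0=27≤31, 3·9+5·0=27≤32, objective 54.
Maximum is 60 at (x,y)=(10,0).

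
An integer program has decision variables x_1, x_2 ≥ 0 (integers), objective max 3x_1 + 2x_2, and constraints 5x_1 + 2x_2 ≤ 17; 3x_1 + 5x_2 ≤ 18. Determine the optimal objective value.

11

The continuous relaxation peaks at (2.58, 2.05) with value 11.84; rounding to a feasible lattice point costs some objective.
(x_1,x_2)=(3,1): 5·3+2·1=17≤17, 3·3+5·1=14≤18, objective 11.
(x_1,x_2)=(2,2): 5·2+2·2=14≤17, 3·2+5·2=16≤18, objective 10.
The best lattice point is (3,1), giving 11.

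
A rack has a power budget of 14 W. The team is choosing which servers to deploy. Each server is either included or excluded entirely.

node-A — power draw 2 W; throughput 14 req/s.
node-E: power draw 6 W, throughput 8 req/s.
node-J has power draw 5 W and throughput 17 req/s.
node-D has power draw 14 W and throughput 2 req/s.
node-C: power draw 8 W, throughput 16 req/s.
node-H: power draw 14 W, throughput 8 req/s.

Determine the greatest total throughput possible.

39

node-A + node-E + node-J: power draw 2 + 6 + 5 = 13 ≤ 14, throughput 14 + 8 + 17 = 39.
node-J + node-C: power draw 5 + 8 = 13 ≤ 14, throughput 17 + 16 = 33.
node-A + node-J: power draw 2 + 5 = 7 ≤ 14, throughput 14 + 17 = 31.
Best is node-A, node-E, and node-J with total throughput 39.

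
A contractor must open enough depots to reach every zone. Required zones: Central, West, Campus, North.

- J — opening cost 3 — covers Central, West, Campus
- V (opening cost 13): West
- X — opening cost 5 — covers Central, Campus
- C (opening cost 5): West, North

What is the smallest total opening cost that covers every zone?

This is an integer covering problem.
Choose J and C: together they cover Central, West, Campus, North — every zone.
Total opening cost: 3 + 5 = 8.
No cover costs less than 8.

8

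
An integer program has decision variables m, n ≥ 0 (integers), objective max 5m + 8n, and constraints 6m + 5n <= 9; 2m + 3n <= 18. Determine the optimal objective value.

8

(m,n)=(0,1): 6·0+5·1=5≤9, 2·0+3·1=3≤18, objective 8.
(m,n)=(1,0): 6·1+5·0=6≤9, 2·1+3·0=2≤18, objective 5.
(m,n)=(0,0): 6·0+5·0=0≤9, 2·0+3·0=0≤18, objective 0.
No feasible integer point exceeds 8.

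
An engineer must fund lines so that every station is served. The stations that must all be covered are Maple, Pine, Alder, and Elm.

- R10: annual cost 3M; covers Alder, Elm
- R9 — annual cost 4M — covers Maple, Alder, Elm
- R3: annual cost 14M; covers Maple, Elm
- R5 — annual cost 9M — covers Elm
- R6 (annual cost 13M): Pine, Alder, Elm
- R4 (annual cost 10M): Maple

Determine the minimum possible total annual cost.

This is an integer covering problem.
Choose R9 and R6: together they cover Maple, Pine, Alder, Elm — every station.
Total annual cost: 4 + 13 = 17.
No cover costs less than 17.

17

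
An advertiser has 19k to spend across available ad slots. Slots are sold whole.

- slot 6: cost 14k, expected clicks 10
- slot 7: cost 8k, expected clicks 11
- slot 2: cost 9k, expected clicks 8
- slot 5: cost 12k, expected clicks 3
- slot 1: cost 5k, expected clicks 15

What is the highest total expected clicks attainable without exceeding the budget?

This is an integer program with binary decision variables.
slot 7 + slot 1: cost 8 + 5 = 13 ≤ 19, expected clicks 11 + 15 = 26.
slot 2 + slot 1: cost 9 + 5 = 14 ≤ 19, expected clicks 8 + 15 = 23.
slot 6 + slot 1: cost 14 + 5 = 19 ≤ 19, expected clicks 10 + 15 = 25.
Best is slot 7 and slot 1 with total expected clicks 26.

26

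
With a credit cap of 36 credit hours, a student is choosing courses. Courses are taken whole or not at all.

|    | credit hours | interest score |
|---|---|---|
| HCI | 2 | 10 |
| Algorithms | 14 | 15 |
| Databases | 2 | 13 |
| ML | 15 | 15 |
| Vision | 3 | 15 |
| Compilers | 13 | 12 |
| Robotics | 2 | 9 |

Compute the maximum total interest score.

74

This is a 0-1 knapsack instance.
Allowing fractional choices, the relaxed optimum would be about 75.0, but courses are indivisible.
HCI + Algorithms + Databases + ML + Vision: credit hours 2 + 14 + 2 + 15 + 3 = 36 ≤ 36, interest score 10 + 15 + 13 + 15 + 15 = 68.
HCI + Algorithms + Databases + Vision + Compilers + Robotics: credit hours 2 + 14 + 2 + 3 + 13 + 2 = 36 ≤ 36, interest score 10 + 15 + 13 + 15 + 12 + 9 = 74.
Best is HCI, Algorithms, Databases, Vision, Compilers, and Robotics with total interest score 74.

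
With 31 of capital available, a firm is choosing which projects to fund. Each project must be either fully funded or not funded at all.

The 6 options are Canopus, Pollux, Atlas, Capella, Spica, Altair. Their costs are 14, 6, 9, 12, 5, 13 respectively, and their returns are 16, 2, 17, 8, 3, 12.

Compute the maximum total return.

Allowing fractional choices, the relaxed optimum would be about 40.4, but projects are indivisible.
Canopus + Atlas + Spica: cost 14 + 9 + 5 = 28 ≤ 31, return 16 + 17 + 3 = 36.
Canopus + Pollux + Atlas: cost 14 + 6 + 9 = 29 ≤ 31, return 16 + 2 + 17 = 35.
Canopus + Atlas: cost 14 + 9 = 23 ≤ 31, return 16 + 17 = 33.
Best is Canopus, Atlas, and Spica with total return 36.

36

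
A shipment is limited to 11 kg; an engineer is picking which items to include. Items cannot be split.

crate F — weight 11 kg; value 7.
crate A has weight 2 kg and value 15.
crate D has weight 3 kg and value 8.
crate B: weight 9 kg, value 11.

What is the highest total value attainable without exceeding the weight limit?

Treat it as a binary knapsack problem.
Allowing fractional choices, the relaxed optimum would be about 30.3, but items are indivisible.
crate A + crate B: weight 2 + 9 = 11 ≤ 11, value 15 + 11 = 26.
crate A + crate D: weight 2 + 3 = 5 ≤ 11, value 15 + 8 = 23.
crate A: weight 2 ≤ 11, value 15.
Best is crate A and crate B with total value 26.

26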